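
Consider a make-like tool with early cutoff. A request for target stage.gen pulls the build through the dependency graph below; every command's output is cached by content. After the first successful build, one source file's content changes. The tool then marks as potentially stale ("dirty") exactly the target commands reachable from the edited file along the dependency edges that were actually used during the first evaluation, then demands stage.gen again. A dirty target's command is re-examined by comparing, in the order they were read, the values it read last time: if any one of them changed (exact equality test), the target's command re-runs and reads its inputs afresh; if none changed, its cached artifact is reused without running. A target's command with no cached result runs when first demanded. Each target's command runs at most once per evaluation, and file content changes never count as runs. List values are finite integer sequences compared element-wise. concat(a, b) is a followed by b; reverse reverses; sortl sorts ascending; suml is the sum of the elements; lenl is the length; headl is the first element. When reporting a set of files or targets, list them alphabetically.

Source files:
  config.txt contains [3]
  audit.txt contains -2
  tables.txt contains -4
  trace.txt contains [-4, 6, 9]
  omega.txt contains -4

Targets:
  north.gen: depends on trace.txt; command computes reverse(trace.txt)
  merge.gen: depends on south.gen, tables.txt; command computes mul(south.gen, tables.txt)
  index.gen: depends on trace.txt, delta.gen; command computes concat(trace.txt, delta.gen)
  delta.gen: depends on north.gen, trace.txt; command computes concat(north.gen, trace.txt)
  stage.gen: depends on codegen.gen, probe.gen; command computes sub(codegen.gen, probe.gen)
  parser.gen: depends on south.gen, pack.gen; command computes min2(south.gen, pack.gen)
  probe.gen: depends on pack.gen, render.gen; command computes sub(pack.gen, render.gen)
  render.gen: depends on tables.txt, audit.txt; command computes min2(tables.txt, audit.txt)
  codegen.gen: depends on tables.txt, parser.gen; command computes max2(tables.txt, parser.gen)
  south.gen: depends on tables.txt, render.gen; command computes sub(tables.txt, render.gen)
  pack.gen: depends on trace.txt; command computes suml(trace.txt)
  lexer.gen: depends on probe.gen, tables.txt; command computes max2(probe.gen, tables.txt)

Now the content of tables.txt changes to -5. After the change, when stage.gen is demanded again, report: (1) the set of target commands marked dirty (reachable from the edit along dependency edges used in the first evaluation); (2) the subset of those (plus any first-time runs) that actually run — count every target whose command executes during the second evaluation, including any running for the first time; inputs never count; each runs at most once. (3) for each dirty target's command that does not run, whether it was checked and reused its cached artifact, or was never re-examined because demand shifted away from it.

First demand of the output computes:
  pack.gen = suml([-4, 6, 9]) = 11
  render.gen = min2(-4, -2) = -4
  probe.gen = sub(11, -4) = 15
  south.gen = sub(-4, -4) = 0
  parser.gen = min2(0, 11) = 0
  codegen.gen = max2(-4, 0) = 0
  stage.gen = sub(0, 15) = -15

After the edit, cleaning proceeds:
  render.gen: a read changed (tables.txt -4->-5) — executes, giving -5.
  probe.gen: a read changed (render.gen -4->-5) — executes, giving 16.
  south.gen: a read changed (tables.txt -4->-5; render.gen -4->-5) — executes, giving 0 — identical to its old value.
  parser.gen: dirty, but its reads are unchanged (south.gen unchanged, pack.gen unchanged); cached 0 stands.
  codegen.gen: a read changed (tables.txt -4->-5) — executes, giving 0 — identical to its old value.
  stage.gen: a read changed (probe.gen 15->16) — executes, giving -16.

Note where the cutoff bites: parser.gen is checked, finds nothing changed, and keeps its cache.

The edit dirties: codegen.gen, parser.gen, probe.gen, render.gen, south.gen, stage.gen.
5 target commands run: codegen.gen, probe.gen, render.gen, south.gen, stage.gen.
Cache hits after checking: parser.gen.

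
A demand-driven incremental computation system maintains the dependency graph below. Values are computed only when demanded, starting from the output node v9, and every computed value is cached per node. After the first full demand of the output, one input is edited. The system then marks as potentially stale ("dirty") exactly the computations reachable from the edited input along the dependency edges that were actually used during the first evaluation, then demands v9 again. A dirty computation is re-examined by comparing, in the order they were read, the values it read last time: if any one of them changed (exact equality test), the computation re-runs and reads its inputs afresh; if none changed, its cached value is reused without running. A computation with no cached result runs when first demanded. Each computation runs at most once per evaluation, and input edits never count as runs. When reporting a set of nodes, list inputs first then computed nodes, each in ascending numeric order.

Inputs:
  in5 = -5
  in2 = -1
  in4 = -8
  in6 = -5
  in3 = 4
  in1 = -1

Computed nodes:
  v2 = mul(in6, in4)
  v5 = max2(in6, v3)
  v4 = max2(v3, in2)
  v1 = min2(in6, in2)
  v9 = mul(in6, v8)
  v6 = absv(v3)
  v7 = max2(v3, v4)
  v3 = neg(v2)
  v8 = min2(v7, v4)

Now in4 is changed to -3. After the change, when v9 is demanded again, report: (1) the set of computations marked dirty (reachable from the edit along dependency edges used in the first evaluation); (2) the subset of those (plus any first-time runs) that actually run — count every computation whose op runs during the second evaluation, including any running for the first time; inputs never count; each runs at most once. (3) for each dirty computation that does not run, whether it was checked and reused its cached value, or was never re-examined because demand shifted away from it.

Marked dirty: v2, v3, v4, v7, v8, v9.
Computations that run: v2, v3, v4, v7 — 4 in total.
Checked but reused from cache: v8, v9.
Key observation: the cutoff stops propagation at v8 — its inputs' values are unchanged, so it reuses its cache.

First evaluation (everything demanded from the output):
  v2 = mul(-5, -8) = 40
  v3 = neg(40) = -40
  v4 = max2(-40, -1) = -1
  v7 = max2(-40, -1) = -1
  v8 = min2(-1, -1) = -1
  v9 = mul(-5, -1) = 5

Propagation after the edit:
  v2: runs — in4 -8->-3; result 15.
  v3: runs — v2 40->15; result -15.
  v4: runs — v3 -40->-15; result -1 (same value as before).
  v7: runs — v3 -40->-15; result -1 (same value as before).
  v8: checked — values it read are unchanged (v7 unchanged, v4 unchanged); reused cached -1 without running.
  v9: checked — values it read are unchanged (in6 unchanged, v8 unchanged); reused cached 5 without running.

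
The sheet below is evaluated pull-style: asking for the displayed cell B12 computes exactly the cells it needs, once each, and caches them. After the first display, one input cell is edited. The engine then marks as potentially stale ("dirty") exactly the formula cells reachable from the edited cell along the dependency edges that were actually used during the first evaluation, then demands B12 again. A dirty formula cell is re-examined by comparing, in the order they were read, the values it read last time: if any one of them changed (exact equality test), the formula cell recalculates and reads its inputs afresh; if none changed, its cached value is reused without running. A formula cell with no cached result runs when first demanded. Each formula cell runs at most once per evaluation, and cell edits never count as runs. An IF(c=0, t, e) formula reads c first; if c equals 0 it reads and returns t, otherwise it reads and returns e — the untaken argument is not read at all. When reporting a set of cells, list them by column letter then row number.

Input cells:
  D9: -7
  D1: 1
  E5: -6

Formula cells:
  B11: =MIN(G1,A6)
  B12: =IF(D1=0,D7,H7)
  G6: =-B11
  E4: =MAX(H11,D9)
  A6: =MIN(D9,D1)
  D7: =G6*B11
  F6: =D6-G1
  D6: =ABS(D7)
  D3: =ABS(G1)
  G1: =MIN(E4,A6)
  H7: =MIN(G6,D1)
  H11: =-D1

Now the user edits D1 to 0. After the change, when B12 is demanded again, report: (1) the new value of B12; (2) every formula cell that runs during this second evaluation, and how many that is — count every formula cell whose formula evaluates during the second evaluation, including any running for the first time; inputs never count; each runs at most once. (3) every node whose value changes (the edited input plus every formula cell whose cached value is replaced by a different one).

Demanding B12 again yields -49.
6 formula cells run: A6, B12, D7, E4, G1, H11.
The nodes whose values change: B12, D1, E4, H11.
Note the branch switch — demand abandons H7, which is never re-examined.

First demand of the output computes:
  A6 = MIN(-7, 1) = -7
  H11 = -(1) = -1
  E4 = MAX(-1, -7) = -1
  G1 = MIN(-1, -7) = -7
  B11 = MIN(-7, -7) = -7
  G6 = -(-7) = 7
  H7 = MIN(7, 1) = 1
  B12 = IF(D1=0: D1=1 -> else branch H7) = 1

After the edit, cleaning proceeds:
  A6: a read changed (D1 1->0) — executes, giving -7 — identical to its old value.
  H11: a read changed (D1 1->0) — executes, giving 0.
  E4: a read changed (H11 -1->0) — executes, giving 0.
  G1: a read changed (E4 -1->0) — executes, giving -7 — identical to its old value.
  B11: dirty, but its reads are unchanged (G1 unchanged, A6 unchanged); cached -7 stands.
  G6: dirty, but its reads are unchanged (B11 unchanged); cached 7 stands.
  D7: had never run; runs now, result -49.
  H7: stays stale; no demand reaches it after the flip.
  B12: a read changed (D1 1->0) — executes, giving -49.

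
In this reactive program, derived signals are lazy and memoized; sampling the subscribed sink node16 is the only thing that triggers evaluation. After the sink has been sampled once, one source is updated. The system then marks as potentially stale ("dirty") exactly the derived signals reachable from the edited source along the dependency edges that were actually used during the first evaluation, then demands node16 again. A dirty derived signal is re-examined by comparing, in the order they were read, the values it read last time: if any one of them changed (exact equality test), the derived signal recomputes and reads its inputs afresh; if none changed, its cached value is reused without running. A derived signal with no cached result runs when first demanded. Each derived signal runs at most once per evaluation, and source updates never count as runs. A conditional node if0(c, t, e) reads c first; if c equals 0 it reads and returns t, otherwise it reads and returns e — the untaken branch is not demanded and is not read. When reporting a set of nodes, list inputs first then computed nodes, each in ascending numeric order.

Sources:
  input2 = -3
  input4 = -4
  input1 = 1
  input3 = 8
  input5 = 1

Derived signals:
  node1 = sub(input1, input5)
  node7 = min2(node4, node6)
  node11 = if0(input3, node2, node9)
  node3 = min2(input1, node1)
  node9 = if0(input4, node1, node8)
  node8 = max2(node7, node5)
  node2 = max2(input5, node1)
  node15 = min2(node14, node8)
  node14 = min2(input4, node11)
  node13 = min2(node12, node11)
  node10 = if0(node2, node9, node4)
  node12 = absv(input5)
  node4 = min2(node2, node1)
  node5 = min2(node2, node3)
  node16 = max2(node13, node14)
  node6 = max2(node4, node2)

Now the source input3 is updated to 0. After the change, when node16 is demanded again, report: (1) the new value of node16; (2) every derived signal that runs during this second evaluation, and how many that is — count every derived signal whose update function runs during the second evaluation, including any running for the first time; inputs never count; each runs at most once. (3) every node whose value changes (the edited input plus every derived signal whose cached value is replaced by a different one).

Demanding node16 again yields 1.
4 derived signals run: node11, node13, node14, node16.
The nodes whose values change: input3, node11, node13, node16.

First demand of the output computes:
  node1 = sub(1, 1) = 0
  node2 = max2(1, 0) = 1
  node3 = min2(1, 0) = 0
  node4 = min2(1, 0) = 0
  node5 = min2(1, 0) = 0
  node6 = max2(0, 1) = 1
  node7 = min2(0, 1) = 0
  node8 = max2(0, 0) = 0
  node9 = if0(input4=-4 -> else branch node8) = 0
  node11 = if0(input3=8 -> else branch node9) = 0
  node12 = absv(1) = 1
  node13 = min2(1, 0) = 0
  node14 = min2(-4, 0) = -4
  node16 = max2(0, -4) = 0

After the edit, cleaning proceeds:
  node11: a read changed (input3 8->0) — executes, giving 1.
  node13: a read changed (node11 0->1) — executes, giving 1.
  node14: a read changed (node11 0->1) — executes, giving -4 — identical to its old value.
  node16: a read changed (node13 0->1) — executes, giving 1.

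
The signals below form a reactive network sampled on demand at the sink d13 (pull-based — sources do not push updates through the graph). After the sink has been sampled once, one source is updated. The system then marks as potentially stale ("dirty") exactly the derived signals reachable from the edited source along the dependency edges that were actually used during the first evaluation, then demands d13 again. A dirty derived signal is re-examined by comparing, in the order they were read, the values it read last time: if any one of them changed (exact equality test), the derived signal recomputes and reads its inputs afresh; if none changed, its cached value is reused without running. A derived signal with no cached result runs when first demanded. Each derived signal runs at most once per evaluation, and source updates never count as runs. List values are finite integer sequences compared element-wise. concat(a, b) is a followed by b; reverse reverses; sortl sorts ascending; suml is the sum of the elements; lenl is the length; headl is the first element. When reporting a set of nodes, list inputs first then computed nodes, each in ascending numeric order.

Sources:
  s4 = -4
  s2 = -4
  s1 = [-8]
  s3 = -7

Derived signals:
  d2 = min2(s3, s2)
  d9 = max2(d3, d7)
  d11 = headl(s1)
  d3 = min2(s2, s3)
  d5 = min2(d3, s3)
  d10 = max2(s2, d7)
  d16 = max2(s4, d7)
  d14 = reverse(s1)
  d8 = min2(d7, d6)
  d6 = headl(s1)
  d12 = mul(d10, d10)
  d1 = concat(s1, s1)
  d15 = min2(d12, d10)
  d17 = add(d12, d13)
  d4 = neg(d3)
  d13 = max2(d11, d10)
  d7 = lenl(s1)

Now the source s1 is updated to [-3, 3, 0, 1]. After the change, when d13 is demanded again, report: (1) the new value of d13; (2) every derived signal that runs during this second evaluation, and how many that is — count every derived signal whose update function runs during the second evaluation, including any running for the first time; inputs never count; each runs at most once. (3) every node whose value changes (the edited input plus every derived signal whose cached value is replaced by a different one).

Initial pass — values computed on the first demand:
  d7 = lenl([-8]) = 1
  d10 = max2(-4, 1) = 1
  d11 = headl([-8]) = -8
  d13 = max2(-8, 1) = 1

Second demand — change propagation:
  d7: re-runs because s1 [-8]->[-3, 3, 0, 1]; new result 4.
  d10: re-runs because d7 1->4; new result 4.
  d11: re-runs because s1 [-8]->[-3, 3, 0, 1]; new result -3.
  d13: re-runs because d11 -8->-3; d10 1->4; new result 4.

d13 now evaluates to 4.
Run set: d7, d10, d11, d13 (4 run).
Changed values: s1, d7, d10, d11, d13.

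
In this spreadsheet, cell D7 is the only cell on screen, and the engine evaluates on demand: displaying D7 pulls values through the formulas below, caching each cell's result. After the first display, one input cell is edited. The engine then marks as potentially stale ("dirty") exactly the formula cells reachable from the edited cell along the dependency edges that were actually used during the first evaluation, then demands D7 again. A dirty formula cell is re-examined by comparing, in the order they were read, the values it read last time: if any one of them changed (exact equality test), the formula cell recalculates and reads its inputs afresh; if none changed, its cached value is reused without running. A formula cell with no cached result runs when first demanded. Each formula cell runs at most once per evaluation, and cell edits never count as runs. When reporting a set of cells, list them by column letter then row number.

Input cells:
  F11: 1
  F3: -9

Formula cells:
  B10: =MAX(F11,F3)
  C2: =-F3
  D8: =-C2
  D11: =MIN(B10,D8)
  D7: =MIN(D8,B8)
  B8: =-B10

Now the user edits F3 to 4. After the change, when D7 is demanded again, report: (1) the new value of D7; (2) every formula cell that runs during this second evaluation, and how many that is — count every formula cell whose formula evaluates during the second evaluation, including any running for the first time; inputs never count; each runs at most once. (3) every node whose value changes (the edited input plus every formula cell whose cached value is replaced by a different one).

Initial pass — values computed on the first demand:
  B10 = MAX(1, -9) = 1
  B8 = -(1) = -1
  C2 = -(-9) = 9
  D8 = -(9) = -9
  D7 = MIN(-9, -1) = -9

Second demand — change propagation:
  B10: re-runs because F3 -9->4; new result 4.
  B8: re-runs because B10 1->4; new result -4.
  C2: re-runs because F3 -9->4; new result -4.
  D8: re-runs because C2 9->-4; new result 4.
  D7: re-runs because D8 -9->4; B8 -1->-4; new result -4.

D7 now evaluates to -4.
Run set: B8, B10, C2, D7, D8 (5 run).
Changed values: B8, B10, C2, D7, D8, F3.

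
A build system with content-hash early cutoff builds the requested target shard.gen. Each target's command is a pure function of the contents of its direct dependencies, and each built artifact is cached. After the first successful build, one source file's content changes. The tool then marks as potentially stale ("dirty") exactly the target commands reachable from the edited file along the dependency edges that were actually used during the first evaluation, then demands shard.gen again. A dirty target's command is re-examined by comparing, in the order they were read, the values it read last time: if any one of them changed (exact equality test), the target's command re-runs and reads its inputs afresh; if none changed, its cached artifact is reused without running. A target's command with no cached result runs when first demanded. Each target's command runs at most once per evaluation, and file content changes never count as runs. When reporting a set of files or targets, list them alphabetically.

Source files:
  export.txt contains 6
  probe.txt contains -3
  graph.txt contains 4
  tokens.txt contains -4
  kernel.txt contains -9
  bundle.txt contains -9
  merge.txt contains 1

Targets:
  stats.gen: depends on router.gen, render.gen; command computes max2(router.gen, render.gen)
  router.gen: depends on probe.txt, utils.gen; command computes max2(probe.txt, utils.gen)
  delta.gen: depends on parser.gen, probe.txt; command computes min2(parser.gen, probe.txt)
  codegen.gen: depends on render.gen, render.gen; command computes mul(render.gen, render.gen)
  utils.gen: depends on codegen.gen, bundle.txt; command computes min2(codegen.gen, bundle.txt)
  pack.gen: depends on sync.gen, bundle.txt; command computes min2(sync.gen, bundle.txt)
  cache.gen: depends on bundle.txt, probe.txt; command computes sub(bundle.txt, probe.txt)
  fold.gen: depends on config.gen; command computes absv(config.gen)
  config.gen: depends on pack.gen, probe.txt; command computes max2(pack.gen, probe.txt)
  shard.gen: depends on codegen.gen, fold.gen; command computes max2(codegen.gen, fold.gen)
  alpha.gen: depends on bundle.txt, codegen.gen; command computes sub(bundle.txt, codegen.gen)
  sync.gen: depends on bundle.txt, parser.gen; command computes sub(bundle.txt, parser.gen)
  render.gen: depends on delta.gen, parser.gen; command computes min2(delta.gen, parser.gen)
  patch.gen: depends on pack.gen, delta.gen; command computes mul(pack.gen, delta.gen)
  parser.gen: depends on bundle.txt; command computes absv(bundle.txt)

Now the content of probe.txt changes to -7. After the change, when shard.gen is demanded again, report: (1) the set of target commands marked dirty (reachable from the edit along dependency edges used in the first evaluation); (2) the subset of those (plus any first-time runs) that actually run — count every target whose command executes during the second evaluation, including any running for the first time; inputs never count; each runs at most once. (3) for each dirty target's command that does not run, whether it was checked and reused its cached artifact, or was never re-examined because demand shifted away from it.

First evaluation (everything demanded from the output):
  parser.gen = absv(-9) = 9
  delta.gen = min2(9, -3) = -3
  render.gen = min2(-3, 9) = -3
  codegen.gen = mul(-3, -3) = 9
  sync.gen = sub(-9, 9) = -18
  pack.gen = min2(-18, -9) = -18
  config.gen = max2(-18, -3) = -3
  fold.gen = absv(-3) = 3
  shard.gen = max2(9, 3) = 9

Propagation after the edit:
  config.gen: runs — probe.txt -3->-7; result -7.
  delta.gen: runs — probe.txt -3->-7; result -7.
  fold.gen: runs — config.gen -3->-7; result 7.
  render.gen: runs — delta.gen -3->-7; result -7.
  codegen.gen: runs — render.gen -3->-7; render.gen -3->-7; result 49.
  shard.gen: runs — codegen.gen 9->49; fold.gen 3->7; result 49.

Marked dirty: codegen.gen, config.gen, delta.gen, fold.gen, render.gen, shard.gen.
Target commands that run: codegen.gen, config.gen, delta.gen, fold.gen, render.gen, shard.gen — 6 in total.
Every dirty target's command ran.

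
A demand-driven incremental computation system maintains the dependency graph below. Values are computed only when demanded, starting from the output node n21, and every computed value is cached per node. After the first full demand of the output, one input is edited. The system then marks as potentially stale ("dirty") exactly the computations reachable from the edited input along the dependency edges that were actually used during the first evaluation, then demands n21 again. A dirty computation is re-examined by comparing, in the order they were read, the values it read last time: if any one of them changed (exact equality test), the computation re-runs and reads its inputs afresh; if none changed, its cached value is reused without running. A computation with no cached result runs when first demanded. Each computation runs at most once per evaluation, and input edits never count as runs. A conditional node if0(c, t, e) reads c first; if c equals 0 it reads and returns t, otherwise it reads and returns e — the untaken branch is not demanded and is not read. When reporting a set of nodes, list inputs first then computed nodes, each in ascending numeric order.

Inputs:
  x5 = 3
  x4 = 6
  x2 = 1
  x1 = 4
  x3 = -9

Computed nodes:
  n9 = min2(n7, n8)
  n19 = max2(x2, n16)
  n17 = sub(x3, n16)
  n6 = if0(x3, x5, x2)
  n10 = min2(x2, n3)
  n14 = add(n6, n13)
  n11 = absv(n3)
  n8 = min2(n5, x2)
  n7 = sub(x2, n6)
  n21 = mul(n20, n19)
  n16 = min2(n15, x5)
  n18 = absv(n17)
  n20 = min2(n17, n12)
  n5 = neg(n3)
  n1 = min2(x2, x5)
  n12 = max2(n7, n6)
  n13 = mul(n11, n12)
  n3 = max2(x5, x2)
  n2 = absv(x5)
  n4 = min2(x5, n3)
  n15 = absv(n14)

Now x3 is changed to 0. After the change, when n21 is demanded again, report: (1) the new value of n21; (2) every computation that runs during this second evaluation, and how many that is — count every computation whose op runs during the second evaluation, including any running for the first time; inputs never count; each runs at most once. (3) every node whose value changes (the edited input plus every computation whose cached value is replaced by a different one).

New value of n21: -9.
Computations that run: n6, n7, n12, n13, n14, n15, n16, n17, n20, n21 — 10 in total.
Values that change: x3, n6, n7, n12, n13, n14, n15, n17, n20, n21.
Key observation: the cutoff stops propagation at n19 — its inputs' values are unchanged, so it reuses its cache.

First evaluation (everything demanded from the output):
  n3 = max2(3, 1) = 3
  n6 = if0(x3=-9 -> else branch x2) = 1
  n7 = sub(1, 1) = 0
  n11 = absv(3) = 3
  n12 = max2(0, 1) = 1
  n13 = mul(3, 1) = 3
  n14 = add(1, 3) = 4
  n15 = absv(4) = 4
  n16 = min2(4, 3) = 3
  n17 = sub(-9, 3) = -12
  n19 = max2(1, 3) = 3
  n20 = min2(-12, 1) = -12
  n21 = mul(-12, 3) = -36

Propagation after the edit:
  n6: runs — x3 -9->0; result 3.
  n7: runs — n6 1->3; result -2.
  n12: runs — n7 0->-2; n6 1->3; result 3.
  n13: runs — n12 1->3; result 9.
  n14: runs — n6 1->3; n13 3->9; result 12.
  n15: runs — n14 4->12; result 12.
  n16: runs — n15 4->12; result 3 (same value as before).
  n17: runs — x3 -9->0; result -3.
  n19: checked — values it read are unchanged (x2 unchanged, n16 unchanged); reused cached 3 without running.
  n20: runs — n17 -12->-3; n12 1->3; result -3.
  n21: runs — n20 -12->-3; result -9.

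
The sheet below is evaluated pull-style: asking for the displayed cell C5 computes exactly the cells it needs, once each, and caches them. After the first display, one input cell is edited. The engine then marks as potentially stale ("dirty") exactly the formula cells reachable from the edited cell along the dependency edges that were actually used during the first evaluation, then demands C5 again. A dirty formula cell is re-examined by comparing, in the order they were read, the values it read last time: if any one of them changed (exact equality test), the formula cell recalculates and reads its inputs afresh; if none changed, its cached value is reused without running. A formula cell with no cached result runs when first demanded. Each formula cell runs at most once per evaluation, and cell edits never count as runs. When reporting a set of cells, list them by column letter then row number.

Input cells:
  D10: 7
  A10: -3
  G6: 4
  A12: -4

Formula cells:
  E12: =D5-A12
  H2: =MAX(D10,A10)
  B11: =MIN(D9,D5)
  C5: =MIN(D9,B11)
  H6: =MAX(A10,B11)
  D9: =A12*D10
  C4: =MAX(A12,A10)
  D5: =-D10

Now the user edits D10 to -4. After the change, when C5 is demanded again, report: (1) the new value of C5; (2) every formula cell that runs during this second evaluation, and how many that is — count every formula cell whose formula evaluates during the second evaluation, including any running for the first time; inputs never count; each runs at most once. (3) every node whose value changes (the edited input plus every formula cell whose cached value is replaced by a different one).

Demanding C5 again yields 4.
4 formula cells run: B11, C5, D5, D9.
The nodes whose values change: B11, C5, D5, D9, D10.

First demand of the output computes:
  D5 = -(7) = -7
  D9 = -4 * 7 = -28
  B11 = MIN(-28, -7) = -28
  C5 = MIN(-28, -28) = -28

After the edit, cleaning proceeds:
  D5: a read changed (D10 7->-4) — executes, giving 4.
  D9: a read changed (D10 7->-4) — executes, giving 16.
  B11: a read changed (D9 -28->16; D5 -7->4) — executes, giving 4.
  C5: a read changed (D9 -28->16; B11 -28->4) — executes, giving 4.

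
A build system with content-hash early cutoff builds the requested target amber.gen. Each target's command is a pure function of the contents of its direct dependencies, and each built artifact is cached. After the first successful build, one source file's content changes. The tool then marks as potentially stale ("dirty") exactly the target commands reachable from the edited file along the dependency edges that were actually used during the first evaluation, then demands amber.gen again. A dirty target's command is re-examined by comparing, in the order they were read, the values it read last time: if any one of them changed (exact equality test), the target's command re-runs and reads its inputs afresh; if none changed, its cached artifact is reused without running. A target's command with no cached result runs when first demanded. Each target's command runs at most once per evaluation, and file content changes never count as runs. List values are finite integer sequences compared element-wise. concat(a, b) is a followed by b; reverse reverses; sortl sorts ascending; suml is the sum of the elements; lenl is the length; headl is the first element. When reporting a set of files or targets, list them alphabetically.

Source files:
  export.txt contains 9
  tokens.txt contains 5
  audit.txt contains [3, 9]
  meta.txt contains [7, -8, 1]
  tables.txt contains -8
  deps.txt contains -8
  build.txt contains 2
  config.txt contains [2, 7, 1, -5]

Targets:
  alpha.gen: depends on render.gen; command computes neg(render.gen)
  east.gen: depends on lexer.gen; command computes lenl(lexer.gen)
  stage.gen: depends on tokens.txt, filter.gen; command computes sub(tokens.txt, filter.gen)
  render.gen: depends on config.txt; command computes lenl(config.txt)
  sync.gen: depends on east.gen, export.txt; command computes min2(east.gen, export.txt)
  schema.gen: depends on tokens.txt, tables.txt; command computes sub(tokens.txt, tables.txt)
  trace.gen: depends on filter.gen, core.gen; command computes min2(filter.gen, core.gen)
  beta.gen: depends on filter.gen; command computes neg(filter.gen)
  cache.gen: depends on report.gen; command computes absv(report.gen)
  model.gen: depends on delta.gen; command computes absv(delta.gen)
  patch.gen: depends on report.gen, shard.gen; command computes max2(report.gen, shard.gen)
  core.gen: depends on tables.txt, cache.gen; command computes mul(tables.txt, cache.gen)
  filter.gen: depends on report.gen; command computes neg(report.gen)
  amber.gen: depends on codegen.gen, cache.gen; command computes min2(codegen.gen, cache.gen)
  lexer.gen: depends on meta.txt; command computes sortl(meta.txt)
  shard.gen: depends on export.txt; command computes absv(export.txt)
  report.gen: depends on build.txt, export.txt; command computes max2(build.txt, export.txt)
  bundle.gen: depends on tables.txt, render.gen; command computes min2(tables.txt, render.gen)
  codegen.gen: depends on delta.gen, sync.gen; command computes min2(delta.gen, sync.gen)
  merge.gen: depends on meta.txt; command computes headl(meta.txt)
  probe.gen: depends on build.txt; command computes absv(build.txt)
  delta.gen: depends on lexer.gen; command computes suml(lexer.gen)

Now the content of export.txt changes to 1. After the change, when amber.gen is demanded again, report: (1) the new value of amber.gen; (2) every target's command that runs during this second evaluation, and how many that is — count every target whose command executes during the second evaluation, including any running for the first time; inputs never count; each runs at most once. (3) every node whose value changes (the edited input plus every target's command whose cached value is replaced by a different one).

New value of amber.gen: 0.
Target commands that run: amber.gen, cache.gen, codegen.gen, report.gen, sync.gen — 5 in total.
Values that change: cache.gen, export.txt, report.gen, sync.gen.

First evaluation (everything demanded from the output):
  lexer.gen = sortl([7, -8, 1]) = [-8, 1, 7]
  delta.gen = suml([-8, 1, 7]) = 0
  east.gen = lenl([-8, 1, 7]) = 3
  report.gen = max2(2, 9) = 9
  cache.gen = absv(9) = 9
  sync.gen = min2(3, 9) = 3
  codegen.gen = min2(0, 3) = 0
  amber.gen = min2(0, 9) = 0

Propagation after the edit:
  report.gen: runs — export.txt 9->1; result 2.
  cache.gen: runs — report.gen 9->2; result 2.
  sync.gen: runs — export.txt 9->1; result 1.
  codegen.gen: runs — sync.gen 3->1; result 0 (same value as before).
  amber.gen: runs — cache.gen 9->2; result 0 (same value as before).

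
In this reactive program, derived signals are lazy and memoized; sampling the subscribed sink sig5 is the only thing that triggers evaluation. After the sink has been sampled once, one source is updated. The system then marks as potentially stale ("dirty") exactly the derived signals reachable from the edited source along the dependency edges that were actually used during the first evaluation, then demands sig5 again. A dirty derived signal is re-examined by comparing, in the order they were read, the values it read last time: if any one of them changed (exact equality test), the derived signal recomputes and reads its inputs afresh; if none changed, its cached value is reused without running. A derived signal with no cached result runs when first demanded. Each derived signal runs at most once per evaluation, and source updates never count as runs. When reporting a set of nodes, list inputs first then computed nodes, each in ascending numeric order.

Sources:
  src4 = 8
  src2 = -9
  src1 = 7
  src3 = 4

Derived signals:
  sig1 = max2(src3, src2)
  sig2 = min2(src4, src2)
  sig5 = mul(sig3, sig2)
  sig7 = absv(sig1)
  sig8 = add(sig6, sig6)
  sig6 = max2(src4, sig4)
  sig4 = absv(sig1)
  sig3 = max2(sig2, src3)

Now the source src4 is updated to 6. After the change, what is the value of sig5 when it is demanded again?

Demanding sig5 again yields -36.
Note the absorption at sig2: it re-runs yet its value is the same, leaving the output's value untouched.

First demand of the output computes:
  sig2 = min2(8, -9) = -9
  sig3 = max2(-9, 4) = 4
  sig5 = mul(4, -9) = -36

After the edit, cleaning proceeds:
  sig2: a read changed (src4 8->6) — executes, giving -9 — identical to its old value.
  sig3: dirty, but its reads are unchanged (sig2 unchanged, src3 unchanged); cached 4 stands.
  sig5: dirty, but its reads are unchanged (sig3 unchanged, sig2 unchanged); cached -36 stands.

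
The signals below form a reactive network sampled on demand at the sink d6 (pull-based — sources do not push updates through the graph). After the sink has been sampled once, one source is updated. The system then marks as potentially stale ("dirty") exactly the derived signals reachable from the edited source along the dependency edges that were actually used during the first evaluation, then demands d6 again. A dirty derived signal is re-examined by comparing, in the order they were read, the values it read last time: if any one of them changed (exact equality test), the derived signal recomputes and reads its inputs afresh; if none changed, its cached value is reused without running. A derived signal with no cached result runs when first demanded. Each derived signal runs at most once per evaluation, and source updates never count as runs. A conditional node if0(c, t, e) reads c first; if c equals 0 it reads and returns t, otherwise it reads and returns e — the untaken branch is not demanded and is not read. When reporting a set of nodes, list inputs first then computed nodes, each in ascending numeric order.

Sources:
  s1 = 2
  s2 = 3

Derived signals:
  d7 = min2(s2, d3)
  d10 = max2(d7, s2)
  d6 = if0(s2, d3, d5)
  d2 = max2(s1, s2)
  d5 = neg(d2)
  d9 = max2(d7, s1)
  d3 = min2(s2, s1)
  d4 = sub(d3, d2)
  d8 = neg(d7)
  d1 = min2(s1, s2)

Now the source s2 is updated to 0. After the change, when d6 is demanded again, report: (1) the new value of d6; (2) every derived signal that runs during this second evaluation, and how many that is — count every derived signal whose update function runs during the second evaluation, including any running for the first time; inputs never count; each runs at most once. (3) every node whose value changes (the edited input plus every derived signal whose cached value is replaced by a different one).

d6 now evaluates to 0.
Run set: d3, d6 (2 run).
Changed values: s2, d6.
The important point: the flipped condition redirects demand; d2, d5 are left stale, never re-checked.

Initial pass — values computed on the first demand:
  d2 = max2(2, 3) = 3
  d5 = neg(3) = -3
  d6 = if0(s2=3 -> else branch d5) = -3

Second demand — change propagation:
  d2: dirty yet unreached — the second evaluation never asks for it.
  d3: newly demanded (no cache) — executes and yields 0.
  d5: dirty yet unreached — the second evaluation never asks for it.
  d6: re-runs because s2 3->0; new result 0.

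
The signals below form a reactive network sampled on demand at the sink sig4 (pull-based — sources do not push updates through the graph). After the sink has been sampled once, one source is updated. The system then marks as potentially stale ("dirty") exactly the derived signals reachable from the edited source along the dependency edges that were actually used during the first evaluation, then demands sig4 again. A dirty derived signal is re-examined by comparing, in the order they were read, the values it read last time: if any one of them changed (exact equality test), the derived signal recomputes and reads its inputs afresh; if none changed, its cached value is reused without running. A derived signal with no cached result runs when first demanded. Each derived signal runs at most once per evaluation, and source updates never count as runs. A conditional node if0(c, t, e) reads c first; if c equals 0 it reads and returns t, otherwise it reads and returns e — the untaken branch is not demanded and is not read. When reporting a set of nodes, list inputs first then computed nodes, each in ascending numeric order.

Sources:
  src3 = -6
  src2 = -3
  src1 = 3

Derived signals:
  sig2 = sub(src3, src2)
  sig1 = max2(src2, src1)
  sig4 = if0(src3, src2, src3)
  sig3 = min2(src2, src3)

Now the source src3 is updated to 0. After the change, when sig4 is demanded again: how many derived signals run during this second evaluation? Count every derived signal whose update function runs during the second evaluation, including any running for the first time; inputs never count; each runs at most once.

Run set: sig4 (1 run).

Initial pass — values computed on the first demand:
  sig4 = if0(src3=-6 -> else branch src3) = -6

Second demand — change propagation:
  sig4: re-runs because src3 -6->0; src3 -6->0; new result -3.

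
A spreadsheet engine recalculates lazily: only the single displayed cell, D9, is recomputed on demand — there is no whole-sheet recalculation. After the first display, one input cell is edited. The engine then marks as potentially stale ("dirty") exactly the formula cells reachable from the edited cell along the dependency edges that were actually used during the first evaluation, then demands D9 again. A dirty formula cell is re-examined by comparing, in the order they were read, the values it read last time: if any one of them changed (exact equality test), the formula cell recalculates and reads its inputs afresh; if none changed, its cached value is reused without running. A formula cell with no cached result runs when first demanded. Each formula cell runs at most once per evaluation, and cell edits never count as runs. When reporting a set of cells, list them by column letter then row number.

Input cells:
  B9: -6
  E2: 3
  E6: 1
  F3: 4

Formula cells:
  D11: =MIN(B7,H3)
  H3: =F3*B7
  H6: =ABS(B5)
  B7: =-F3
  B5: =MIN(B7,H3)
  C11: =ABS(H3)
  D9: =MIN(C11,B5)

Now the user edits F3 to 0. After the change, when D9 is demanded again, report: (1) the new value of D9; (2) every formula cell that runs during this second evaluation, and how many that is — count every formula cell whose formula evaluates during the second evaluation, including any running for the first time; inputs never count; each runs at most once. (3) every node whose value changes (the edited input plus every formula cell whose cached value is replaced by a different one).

New value of D9: 0.
Formula cells that run: B5, B7, C11, D9, H3 — 5 in total.
Values that change: B5, B7, C11, D9, F3, H3.

First evaluation (everything demanded from the output):
  B7 = -(4) = -4
  H3 = 4 * -4 = -16
  B5 = MIN(-4, -16) = -16
  C11 = ABS(-16) = 16
  D9 = MIN(16, -16) = -16

Propagation after the edit:
  B7: runs — F3 4->0; result 0.
  H3: runs — F3 4->0; B7 -4->0; result 0.
  B5: runs — B7 -4->0; H3 -16->0; result 0.
  C11: runs — H3 -16->0; result 0.
  D9: runs — C11 16->0; B5 -16->0; result 0.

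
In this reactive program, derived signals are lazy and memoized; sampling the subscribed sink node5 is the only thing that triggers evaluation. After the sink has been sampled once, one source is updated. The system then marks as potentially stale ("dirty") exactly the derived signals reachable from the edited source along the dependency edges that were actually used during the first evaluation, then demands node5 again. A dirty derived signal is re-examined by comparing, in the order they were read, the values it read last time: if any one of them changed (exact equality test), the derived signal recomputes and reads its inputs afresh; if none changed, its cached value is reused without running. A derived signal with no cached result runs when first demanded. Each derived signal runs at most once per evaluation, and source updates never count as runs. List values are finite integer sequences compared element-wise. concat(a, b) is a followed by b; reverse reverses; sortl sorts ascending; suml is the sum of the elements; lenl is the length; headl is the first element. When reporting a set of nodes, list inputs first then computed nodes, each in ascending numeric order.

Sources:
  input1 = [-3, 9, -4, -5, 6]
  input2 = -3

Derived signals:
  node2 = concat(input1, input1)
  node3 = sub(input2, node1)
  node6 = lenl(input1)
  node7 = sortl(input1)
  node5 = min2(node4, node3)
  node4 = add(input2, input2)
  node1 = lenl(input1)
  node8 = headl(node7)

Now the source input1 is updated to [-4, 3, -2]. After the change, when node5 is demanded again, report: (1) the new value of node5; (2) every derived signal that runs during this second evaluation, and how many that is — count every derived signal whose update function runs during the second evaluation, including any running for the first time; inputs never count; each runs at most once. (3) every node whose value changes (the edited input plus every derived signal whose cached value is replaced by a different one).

Demanding node5 again yields -6.
3 derived signals run: node1, node3, node5.
The nodes whose values change: input1, node1, node3, node5.

First demand of the output computes:
  node1 = lenl([-3, 9, -4, -5, 6]) = 5
  node3 = sub(-3, 5) = -8
  node4 = add(-3, -3) = -6
  node5 = min2(-6, -8) = -8

After the edit, cleaning proceeds:
  node1: a read changed (input1 [-3, 9, -4, -5, 6]->[-4, 3, -2]) — executes, giving 3.
  node3: a read changed (node1 5->3) — executes, giving -6.
  node5: a read changed (node3 -8->-6) — executes, giving -6.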